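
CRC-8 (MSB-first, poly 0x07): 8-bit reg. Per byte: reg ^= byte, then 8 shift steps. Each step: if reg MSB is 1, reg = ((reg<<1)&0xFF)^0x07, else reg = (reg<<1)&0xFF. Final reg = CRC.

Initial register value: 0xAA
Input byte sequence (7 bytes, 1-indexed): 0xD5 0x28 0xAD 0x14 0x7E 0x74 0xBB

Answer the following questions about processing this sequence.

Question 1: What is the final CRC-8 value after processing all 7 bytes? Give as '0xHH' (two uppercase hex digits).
After byte 1 (0xD5): reg=0x7A
After byte 2 (0x28): reg=0xB9
After byte 3 (0xAD): reg=0x6C
After byte 4 (0x14): reg=0x6F
After byte 5 (0x7E): reg=0x77
After byte 6 (0x74): reg=0x09
After byte 7 (0xBB): reg=0x17

Answer: 0x17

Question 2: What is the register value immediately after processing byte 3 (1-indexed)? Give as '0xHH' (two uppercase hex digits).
After byte 1 (0xD5): reg=0x7A
After byte 2 (0x28): reg=0xB9
After byte 3 (0xAD): reg=0x6C

Answer: 0x6C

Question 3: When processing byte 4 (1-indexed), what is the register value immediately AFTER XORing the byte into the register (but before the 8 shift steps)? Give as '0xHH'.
Answer: 0x78

Derivation:
Register before byte 4: 0x6C
Byte 4: 0x14
0x6C XOR 0x14 = 0x78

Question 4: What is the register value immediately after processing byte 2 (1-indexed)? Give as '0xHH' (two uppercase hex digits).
After byte 1 (0xD5): reg=0x7A
After byte 2 (0x28): reg=0xB9

Answer: 0xB9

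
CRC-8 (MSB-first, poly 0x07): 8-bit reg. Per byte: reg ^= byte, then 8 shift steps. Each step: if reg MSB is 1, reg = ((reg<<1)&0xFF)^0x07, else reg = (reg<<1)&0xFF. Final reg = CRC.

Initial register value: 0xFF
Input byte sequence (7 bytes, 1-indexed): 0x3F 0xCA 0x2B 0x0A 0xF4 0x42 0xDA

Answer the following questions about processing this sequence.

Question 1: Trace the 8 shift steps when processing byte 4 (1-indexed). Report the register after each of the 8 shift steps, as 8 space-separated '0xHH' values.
After byte 1 (0x3F): reg=0x4E
After byte 2 (0xCA): reg=0x95
After byte 3 (0x2B): reg=0x33
Register before byte 4: 0x33
After XOR with byte 0x0A: 0x39

Answer: 0x72 0xE4 0xCF 0x99 0x35 0x6A 0xD4 0xAF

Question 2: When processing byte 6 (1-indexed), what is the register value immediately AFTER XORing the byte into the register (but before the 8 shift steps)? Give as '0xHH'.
Answer: 0xC4

Derivation:
Register before byte 6: 0x86
Byte 6: 0x42
0x86 XOR 0x42 = 0xC4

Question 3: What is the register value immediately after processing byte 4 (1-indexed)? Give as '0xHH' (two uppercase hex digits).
After byte 1 (0x3F): reg=0x4E
After byte 2 (0xCA): reg=0x95
After byte 3 (0x2B): reg=0x33
After byte 4 (0x0A): reg=0xAF

Answer: 0xAF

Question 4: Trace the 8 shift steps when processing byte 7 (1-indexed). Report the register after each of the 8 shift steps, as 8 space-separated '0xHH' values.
Answer: 0x17 0x2E 0x5C 0xB8 0x77 0xEE 0xDB 0xB1

Derivation:
After byte 1 (0x3F): reg=0x4E
After byte 2 (0xCA): reg=0x95
After byte 3 (0x2B): reg=0x33
After byte 4 (0x0A): reg=0xAF
After byte 5 (0xF4): reg=0x86
After byte 6 (0x42): reg=0x52
Register before byte 7: 0x52
After XOR with byte 0xDA: 0x88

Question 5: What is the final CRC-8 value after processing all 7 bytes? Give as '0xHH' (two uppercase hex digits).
Answer: 0xB1

Derivation:
After byte 1 (0x3F): reg=0x4E
After byte 2 (0xCA): reg=0x95
After byte 3 (0x2B): reg=0x33
After byte 4 (0x0A): reg=0xAF
After byte 5 (0xF4): reg=0x86
After byte 6 (0x42): reg=0x52
After byte 7 (0xDA): reg=0xB1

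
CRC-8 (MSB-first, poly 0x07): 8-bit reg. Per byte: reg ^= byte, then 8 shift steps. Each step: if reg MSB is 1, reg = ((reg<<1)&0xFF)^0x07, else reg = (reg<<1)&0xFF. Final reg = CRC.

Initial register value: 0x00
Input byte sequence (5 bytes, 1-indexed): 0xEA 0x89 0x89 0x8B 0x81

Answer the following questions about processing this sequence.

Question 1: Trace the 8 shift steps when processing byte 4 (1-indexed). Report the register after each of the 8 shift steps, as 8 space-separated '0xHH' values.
After byte 1 (0xEA): reg=0x98
After byte 2 (0x89): reg=0x77
After byte 3 (0x89): reg=0xF4
Register before byte 4: 0xF4
After XOR with byte 0x8B: 0x7F

Answer: 0xFE 0xFB 0xF1 0xE5 0xCD 0x9D 0x3D 0x7A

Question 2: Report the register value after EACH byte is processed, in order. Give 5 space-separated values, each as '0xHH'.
0x98 0x77 0xF4 0x7A 0xEF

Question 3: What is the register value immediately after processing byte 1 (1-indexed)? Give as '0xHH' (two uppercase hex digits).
Answer: 0x98

Derivation:
After byte 1 (0xEA): reg=0x98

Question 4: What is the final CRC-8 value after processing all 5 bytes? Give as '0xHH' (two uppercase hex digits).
After byte 1 (0xEA): reg=0x98
After byte 2 (0x89): reg=0x77
After byte 3 (0x89): reg=0xF4
After byte 4 (0x8B): reg=0x7A
After byte 5 (0x81): reg=0xEF

Answer: 0xEF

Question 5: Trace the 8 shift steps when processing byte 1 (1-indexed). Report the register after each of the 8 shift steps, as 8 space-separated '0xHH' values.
Register before byte 1: 0x00
After XOR with byte 0xEA: 0xEA

Answer: 0xD3 0xA1 0x45 0x8A 0x13 0x26 0x4C 0x98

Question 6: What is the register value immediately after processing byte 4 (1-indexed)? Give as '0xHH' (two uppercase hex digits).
After byte 1 (0xEA): reg=0x98
After byte 2 (0x89): reg=0x77
After byte 3 (0x89): reg=0xF4
After byte 4 (0x8B): reg=0x7A

Answer: 0x7A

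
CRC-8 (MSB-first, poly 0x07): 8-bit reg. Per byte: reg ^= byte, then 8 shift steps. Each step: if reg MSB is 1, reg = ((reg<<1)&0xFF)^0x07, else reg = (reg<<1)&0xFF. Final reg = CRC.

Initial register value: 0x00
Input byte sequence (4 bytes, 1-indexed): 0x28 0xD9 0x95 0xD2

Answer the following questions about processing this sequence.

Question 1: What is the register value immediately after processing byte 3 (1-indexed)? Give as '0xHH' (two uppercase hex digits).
Answer: 0xF7

Derivation:
After byte 1 (0x28): reg=0xD8
After byte 2 (0xD9): reg=0x07
After byte 3 (0x95): reg=0xF7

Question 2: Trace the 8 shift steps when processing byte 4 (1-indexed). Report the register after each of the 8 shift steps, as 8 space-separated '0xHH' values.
Answer: 0x4A 0x94 0x2F 0x5E 0xBC 0x7F 0xFE 0xFB

Derivation:
After byte 1 (0x28): reg=0xD8
After byte 2 (0xD9): reg=0x07
After byte 3 (0x95): reg=0xF7
Register before byte 4: 0xF7
After XOR with byte 0xD2: 0x25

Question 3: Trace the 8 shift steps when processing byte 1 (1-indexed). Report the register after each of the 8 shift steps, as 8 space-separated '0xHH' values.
Register before byte 1: 0x00
After XOR with byte 0x28: 0x28

Answer: 0x50 0xA0 0x47 0x8E 0x1B 0x36 0x6C 0xD8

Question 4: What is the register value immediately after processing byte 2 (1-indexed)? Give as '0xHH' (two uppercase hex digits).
Answer: 0x07

Derivation:
After byte 1 (0x28): reg=0xD8
After byte 2 (0xD9): reg=0x07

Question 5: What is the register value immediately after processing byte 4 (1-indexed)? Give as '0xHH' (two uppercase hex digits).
After byte 1 (0x28): reg=0xD8
After byte 2 (0xD9): reg=0x07
After byte 3 (0x95): reg=0xF7
After byte 4 (0xD2): reg=0xFB

Answer: 0xFB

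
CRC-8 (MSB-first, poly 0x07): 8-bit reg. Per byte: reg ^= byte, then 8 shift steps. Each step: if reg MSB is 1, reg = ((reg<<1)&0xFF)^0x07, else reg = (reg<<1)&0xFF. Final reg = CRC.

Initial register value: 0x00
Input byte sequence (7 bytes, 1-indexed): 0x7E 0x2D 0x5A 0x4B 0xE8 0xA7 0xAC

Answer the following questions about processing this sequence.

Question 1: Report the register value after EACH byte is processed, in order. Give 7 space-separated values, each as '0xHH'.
0x7D 0xB7 0x8D 0x5C 0x05 0x67 0x7F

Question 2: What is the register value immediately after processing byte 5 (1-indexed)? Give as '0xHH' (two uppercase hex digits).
After byte 1 (0x7E): reg=0x7D
After byte 2 (0x2D): reg=0xB7
After byte 3 (0x5A): reg=0x8D
After byte 4 (0x4B): reg=0x5C
After byte 5 (0xE8): reg=0x05

Answer: 0x05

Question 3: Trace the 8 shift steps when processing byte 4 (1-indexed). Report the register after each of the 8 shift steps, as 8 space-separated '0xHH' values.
After byte 1 (0x7E): reg=0x7D
After byte 2 (0x2D): reg=0xB7
After byte 3 (0x5A): reg=0x8D
Register before byte 4: 0x8D
After XOR with byte 0x4B: 0xC6

Answer: 0x8B 0x11 0x22 0x44 0x88 0x17 0x2E 0x5C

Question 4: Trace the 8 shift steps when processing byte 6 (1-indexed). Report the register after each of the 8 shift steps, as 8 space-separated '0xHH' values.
Answer: 0x43 0x86 0x0B 0x16 0x2C 0x58 0xB0 0x67

Derivation:
After byte 1 (0x7E): reg=0x7D
After byte 2 (0x2D): reg=0xB7
After byte 3 (0x5A): reg=0x8D
After byte 4 (0x4B): reg=0x5C
After byte 5 (0xE8): reg=0x05
Register before byte 6: 0x05
After XOR with byte 0xA7: 0xA2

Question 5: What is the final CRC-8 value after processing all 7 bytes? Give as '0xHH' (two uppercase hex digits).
After byte 1 (0x7E): reg=0x7D
After byte 2 (0x2D): reg=0xB7
After byte 3 (0x5A): reg=0x8D
After byte 4 (0x4B): reg=0x5C
After byte 5 (0xE8): reg=0x05
After byte 6 (0xA7): reg=0x67
After byte 7 (0xAC): reg=0x7F

Answer: 0x7F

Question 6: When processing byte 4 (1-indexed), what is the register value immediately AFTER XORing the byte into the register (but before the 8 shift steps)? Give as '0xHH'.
Answer: 0xC6

Derivation:
Register before byte 4: 0x8D
Byte 4: 0x4B
0x8D XOR 0x4B = 0xC6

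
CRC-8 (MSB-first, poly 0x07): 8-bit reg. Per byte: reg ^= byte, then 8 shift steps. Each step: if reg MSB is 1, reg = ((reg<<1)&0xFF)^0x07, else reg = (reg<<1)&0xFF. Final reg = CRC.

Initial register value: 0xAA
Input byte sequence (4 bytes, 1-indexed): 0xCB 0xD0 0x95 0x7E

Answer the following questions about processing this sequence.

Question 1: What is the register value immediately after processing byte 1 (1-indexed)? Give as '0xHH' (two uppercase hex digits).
Answer: 0x20

Derivation:
After byte 1 (0xCB): reg=0x20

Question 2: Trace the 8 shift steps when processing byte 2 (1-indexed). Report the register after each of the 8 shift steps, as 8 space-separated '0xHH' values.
Answer: 0xE7 0xC9 0x95 0x2D 0x5A 0xB4 0x6F 0xDE

Derivation:
After byte 1 (0xCB): reg=0x20
Register before byte 2: 0x20
After XOR with byte 0xD0: 0xF0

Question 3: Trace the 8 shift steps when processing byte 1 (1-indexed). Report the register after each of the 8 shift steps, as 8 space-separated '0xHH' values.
Answer: 0xC2 0x83 0x01 0x02 0x04 0x08 0x10 0x20

Derivation:
Register before byte 1: 0xAA
After XOR with byte 0xCB: 0x61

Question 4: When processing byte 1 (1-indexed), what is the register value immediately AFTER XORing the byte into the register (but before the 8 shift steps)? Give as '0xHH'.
Answer: 0x61

Derivation:
Register before byte 1: 0xAA
Byte 1: 0xCB
0xAA XOR 0xCB = 0x61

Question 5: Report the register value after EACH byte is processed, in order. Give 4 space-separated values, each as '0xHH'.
0x20 0xDE 0xF6 0xB1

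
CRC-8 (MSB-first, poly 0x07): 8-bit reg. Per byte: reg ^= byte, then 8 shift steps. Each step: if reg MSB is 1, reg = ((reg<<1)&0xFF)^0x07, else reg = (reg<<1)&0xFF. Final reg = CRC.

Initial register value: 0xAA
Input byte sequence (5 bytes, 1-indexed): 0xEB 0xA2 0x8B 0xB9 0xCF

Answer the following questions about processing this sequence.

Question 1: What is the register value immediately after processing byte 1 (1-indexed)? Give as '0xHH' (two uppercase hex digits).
Answer: 0xC0

Derivation:
After byte 1 (0xEB): reg=0xC0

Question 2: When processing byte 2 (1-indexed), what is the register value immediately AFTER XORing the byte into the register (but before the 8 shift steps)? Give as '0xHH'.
Register before byte 2: 0xC0
Byte 2: 0xA2
0xC0 XOR 0xA2 = 0x62

Answer: 0x62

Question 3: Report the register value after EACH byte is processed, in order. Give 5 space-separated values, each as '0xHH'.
0xC0 0x29 0x67 0x14 0x0F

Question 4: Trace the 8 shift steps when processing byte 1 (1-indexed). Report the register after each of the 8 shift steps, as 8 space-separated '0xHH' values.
Register before byte 1: 0xAA
After XOR with byte 0xEB: 0x41

Answer: 0x82 0x03 0x06 0x0C 0x18 0x30 0x60 0xC0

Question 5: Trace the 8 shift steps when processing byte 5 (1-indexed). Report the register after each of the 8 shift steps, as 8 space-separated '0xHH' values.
Answer: 0xB1 0x65 0xCA 0x93 0x21 0x42 0x84 0x0F

Derivation:
After byte 1 (0xEB): reg=0xC0
After byte 2 (0xA2): reg=0x29
After byte 3 (0x8B): reg=0x67
After byte 4 (0xB9): reg=0x14
Register before byte 5: 0x14
After XOR with byte 0xCF: 0xDB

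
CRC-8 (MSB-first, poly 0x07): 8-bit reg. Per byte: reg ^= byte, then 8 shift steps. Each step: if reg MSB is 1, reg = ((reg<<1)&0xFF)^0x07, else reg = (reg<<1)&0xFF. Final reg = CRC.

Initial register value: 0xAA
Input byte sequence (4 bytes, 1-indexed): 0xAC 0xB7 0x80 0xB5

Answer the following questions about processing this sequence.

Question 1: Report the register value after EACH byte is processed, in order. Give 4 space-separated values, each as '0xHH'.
0x12 0x72 0xD0 0x3C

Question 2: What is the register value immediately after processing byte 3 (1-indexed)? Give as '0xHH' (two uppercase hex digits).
After byte 1 (0xAC): reg=0x12
After byte 2 (0xB7): reg=0x72
After byte 3 (0x80): reg=0xD0

Answer: 0xD0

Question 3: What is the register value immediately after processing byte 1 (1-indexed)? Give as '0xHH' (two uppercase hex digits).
After byte 1 (0xAC): reg=0x12

Answer: 0x12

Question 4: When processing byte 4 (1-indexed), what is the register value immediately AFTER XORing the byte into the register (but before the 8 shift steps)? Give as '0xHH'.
Register before byte 4: 0xD0
Byte 4: 0xB5
0xD0 XOR 0xB5 = 0x65

Answer: 0x65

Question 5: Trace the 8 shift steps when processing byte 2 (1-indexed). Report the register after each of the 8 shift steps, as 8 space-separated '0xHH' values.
Answer: 0x4D 0x9A 0x33 0x66 0xCC 0x9F 0x39 0x72

Derivation:
After byte 1 (0xAC): reg=0x12
Register before byte 2: 0x12
After XOR with byte 0xB7: 0xA5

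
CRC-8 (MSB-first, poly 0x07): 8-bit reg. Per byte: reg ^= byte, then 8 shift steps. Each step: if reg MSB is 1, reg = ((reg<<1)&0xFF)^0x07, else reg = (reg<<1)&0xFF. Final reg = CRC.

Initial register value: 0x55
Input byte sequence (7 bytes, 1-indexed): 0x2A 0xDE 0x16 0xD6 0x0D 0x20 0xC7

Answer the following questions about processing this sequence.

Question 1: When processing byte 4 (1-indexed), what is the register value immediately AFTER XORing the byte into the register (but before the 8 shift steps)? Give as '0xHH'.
Register before byte 4: 0x2E
Byte 4: 0xD6
0x2E XOR 0xD6 = 0xF8

Answer: 0xF8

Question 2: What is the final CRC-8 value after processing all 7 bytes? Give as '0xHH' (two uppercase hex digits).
Answer: 0xD7

Derivation:
After byte 1 (0x2A): reg=0x7A
After byte 2 (0xDE): reg=0x75
After byte 3 (0x16): reg=0x2E
After byte 4 (0xD6): reg=0xE6
After byte 5 (0x0D): reg=0x9F
After byte 6 (0x20): reg=0x34
After byte 7 (0xC7): reg=0xD7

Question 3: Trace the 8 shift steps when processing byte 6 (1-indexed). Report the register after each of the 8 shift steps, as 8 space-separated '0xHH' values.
Answer: 0x79 0xF2 0xE3 0xC1 0x85 0x0D 0x1A 0x34

Derivation:
After byte 1 (0x2A): reg=0x7A
After byte 2 (0xDE): reg=0x75
After byte 3 (0x16): reg=0x2E
After byte 4 (0xD6): reg=0xE6
After byte 5 (0x0D): reg=0x9F
Register before byte 6: 0x9F
After XOR with byte 0x20: 0xBF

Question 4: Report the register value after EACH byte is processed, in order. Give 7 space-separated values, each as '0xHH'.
0x7A 0x75 0x2E 0xE6 0x9F 0x34 0xD7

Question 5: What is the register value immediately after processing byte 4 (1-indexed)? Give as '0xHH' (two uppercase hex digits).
Answer: 0xE6

Derivation:
After byte 1 (0x2A): reg=0x7A
After byte 2 (0xDE): reg=0x75
After byte 3 (0x16): reg=0x2E
After byte 4 (0xD6): reg=0xE6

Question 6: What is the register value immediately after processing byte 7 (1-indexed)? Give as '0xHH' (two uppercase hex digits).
After byte 1 (0x2A): reg=0x7A
After byte 2 (0xDE): reg=0x75
After byte 3 (0x16): reg=0x2E
After byte 4 (0xD6): reg=0xE6
After byte 5 (0x0D): reg=0x9F
After byte 6 (0x20): reg=0x34
After byte 7 (0xC7): reg=0xD7

Answer: 0xD7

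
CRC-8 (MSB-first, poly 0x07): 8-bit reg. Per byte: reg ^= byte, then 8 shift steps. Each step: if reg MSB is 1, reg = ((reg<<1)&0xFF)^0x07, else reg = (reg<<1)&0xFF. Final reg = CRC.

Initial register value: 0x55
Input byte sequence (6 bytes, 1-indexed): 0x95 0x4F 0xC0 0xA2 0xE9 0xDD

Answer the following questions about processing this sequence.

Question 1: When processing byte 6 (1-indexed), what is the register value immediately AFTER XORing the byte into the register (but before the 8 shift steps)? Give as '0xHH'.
Register before byte 6: 0x38
Byte 6: 0xDD
0x38 XOR 0xDD = 0xE5

Answer: 0xE5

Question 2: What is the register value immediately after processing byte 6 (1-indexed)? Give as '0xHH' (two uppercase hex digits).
Answer: 0xB5

Derivation:
After byte 1 (0x95): reg=0x4E
After byte 2 (0x4F): reg=0x07
After byte 3 (0xC0): reg=0x5B
After byte 4 (0xA2): reg=0xE1
After byte 5 (0xE9): reg=0x38
After byte 6 (0xDD): reg=0xB5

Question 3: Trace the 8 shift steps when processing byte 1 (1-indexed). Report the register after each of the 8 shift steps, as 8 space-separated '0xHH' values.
Register before byte 1: 0x55
After XOR with byte 0x95: 0xC0

Answer: 0x87 0x09 0x12 0x24 0x48 0x90 0x27 0x4E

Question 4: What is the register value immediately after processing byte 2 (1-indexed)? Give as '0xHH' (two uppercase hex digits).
Answer: 0x07

Derivation:
After byte 1 (0x95): reg=0x4E
After byte 2 (0x4F): reg=0x07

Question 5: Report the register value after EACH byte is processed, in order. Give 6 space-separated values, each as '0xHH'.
0x4E 0x07 0x5B 0xE1 0x38 0xB5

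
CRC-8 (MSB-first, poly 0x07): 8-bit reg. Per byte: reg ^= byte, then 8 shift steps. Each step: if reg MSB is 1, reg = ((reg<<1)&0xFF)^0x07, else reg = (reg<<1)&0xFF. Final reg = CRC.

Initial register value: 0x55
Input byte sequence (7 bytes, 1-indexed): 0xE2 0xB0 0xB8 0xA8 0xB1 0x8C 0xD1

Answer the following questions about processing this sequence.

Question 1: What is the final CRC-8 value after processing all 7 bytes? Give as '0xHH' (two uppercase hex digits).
Answer: 0xC7

Derivation:
After byte 1 (0xE2): reg=0x0C
After byte 2 (0xB0): reg=0x3D
After byte 3 (0xB8): reg=0x92
After byte 4 (0xA8): reg=0xA6
After byte 5 (0xB1): reg=0x65
After byte 6 (0x8C): reg=0x91
After byte 7 (0xD1): reg=0xC7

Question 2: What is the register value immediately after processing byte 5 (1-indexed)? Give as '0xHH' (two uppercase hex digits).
After byte 1 (0xE2): reg=0x0C
After byte 2 (0xB0): reg=0x3D
After byte 3 (0xB8): reg=0x92
After byte 4 (0xA8): reg=0xA6
After byte 5 (0xB1): reg=0x65

Answer: 0x65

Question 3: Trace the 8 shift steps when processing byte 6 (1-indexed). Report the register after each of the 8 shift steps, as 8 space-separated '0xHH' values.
Answer: 0xD5 0xAD 0x5D 0xBA 0x73 0xE6 0xCB 0x91

Derivation:
After byte 1 (0xE2): reg=0x0C
After byte 2 (0xB0): reg=0x3D
After byte 3 (0xB8): reg=0x92
After byte 4 (0xA8): reg=0xA6
After byte 5 (0xB1): reg=0x65
Register before byte 6: 0x65
After XOR with byte 0x8C: 0xE9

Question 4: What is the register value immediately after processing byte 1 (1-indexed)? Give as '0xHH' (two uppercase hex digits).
After byte 1 (0xE2): reg=0x0C

Answer: 0x0C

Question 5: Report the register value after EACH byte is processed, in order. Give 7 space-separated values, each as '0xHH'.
0x0C 0x3D 0x92 0xA6 0x65 0x91 0xC7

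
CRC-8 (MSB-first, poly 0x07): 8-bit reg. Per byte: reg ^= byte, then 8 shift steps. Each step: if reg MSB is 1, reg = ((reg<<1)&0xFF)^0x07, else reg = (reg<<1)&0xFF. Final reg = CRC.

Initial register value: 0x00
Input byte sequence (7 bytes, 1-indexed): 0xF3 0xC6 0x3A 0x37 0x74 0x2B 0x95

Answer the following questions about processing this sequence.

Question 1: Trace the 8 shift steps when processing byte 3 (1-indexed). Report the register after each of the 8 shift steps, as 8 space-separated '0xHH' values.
After byte 1 (0xF3): reg=0xD7
After byte 2 (0xC6): reg=0x77
Register before byte 3: 0x77
After XOR with byte 0x3A: 0x4D

Answer: 0x9A 0x33 0x66 0xCC 0x9F 0x39 0x72 0xE4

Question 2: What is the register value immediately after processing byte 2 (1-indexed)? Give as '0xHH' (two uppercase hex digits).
Answer: 0x77

Derivation:
After byte 1 (0xF3): reg=0xD7
After byte 2 (0xC6): reg=0x77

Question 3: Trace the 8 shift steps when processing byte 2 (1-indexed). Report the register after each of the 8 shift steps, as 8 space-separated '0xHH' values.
Answer: 0x22 0x44 0x88 0x17 0x2E 0x5C 0xB8 0x77

Derivation:
After byte 1 (0xF3): reg=0xD7
Register before byte 2: 0xD7
After XOR with byte 0xC6: 0x11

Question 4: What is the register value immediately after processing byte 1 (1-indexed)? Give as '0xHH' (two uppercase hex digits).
Answer: 0xD7

Derivation:
After byte 1 (0xF3): reg=0xD7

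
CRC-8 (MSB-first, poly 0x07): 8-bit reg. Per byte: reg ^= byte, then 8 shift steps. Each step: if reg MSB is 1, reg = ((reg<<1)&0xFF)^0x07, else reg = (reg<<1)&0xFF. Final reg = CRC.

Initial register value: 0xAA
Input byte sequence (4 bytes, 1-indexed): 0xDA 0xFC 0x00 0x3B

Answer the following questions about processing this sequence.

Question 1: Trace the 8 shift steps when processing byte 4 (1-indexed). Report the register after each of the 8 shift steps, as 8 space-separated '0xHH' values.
Answer: 0x6F 0xDE 0xBB 0x71 0xE2 0xC3 0x81 0x05

Derivation:
After byte 1 (0xDA): reg=0x57
After byte 2 (0xFC): reg=0x58
After byte 3 (0x00): reg=0x8F
Register before byte 4: 0x8F
After XOR with byte 0x3B: 0xB4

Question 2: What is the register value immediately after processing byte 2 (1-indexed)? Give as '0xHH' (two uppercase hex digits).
After byte 1 (0xDA): reg=0x57
After byte 2 (0xFC): reg=0x58

Answer: 0x58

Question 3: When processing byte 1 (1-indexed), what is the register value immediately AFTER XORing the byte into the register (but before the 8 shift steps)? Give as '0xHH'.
Register before byte 1: 0xAA
Byte 1: 0xDA
0xAA XOR 0xDA = 0x70

Answer: 0x70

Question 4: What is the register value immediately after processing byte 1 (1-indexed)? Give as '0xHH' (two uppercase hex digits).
Answer: 0x57

Derivation:
After byte 1 (0xDA): reg=0x57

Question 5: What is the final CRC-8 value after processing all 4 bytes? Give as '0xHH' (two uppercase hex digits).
Answer: 0x05

Derivation:
After byte 1 (0xDA): reg=0x57
After byte 2 (0xFC): reg=0x58
After byte 3 (0x00): reg=0x8F
After byte 4 (0x3B): reg=0x05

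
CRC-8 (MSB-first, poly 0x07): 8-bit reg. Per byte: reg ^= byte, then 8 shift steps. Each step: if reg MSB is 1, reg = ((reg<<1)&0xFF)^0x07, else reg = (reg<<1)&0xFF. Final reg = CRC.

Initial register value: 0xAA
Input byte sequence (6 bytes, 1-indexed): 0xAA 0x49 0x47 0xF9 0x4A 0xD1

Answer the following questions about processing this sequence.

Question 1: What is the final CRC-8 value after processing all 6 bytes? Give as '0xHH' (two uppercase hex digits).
Answer: 0xFC

Derivation:
After byte 1 (0xAA): reg=0x00
After byte 2 (0x49): reg=0xF8
After byte 3 (0x47): reg=0x34
After byte 4 (0xF9): reg=0x6D
After byte 5 (0x4A): reg=0xF5
After byte 6 (0xD1): reg=0xFC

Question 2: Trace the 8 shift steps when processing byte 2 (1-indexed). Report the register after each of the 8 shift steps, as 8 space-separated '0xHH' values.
Answer: 0x92 0x23 0x46 0x8C 0x1F 0x3E 0x7C 0xF8

Derivation:
After byte 1 (0xAA): reg=0x00
Register before byte 2: 0x00
After XOR with byte 0x49: 0x49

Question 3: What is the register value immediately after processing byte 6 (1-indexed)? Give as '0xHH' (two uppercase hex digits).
Answer: 0xFC

Derivation:
After byte 1 (0xAA): reg=0x00
After byte 2 (0x49): reg=0xF8
After byte 3 (0x47): reg=0x34
After byte 4 (0xF9): reg=0x6D
After byte 5 (0x4A): reg=0xF5
After byte 6 (0xD1): reg=0xFC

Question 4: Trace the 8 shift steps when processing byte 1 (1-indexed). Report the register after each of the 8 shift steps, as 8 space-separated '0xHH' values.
Register before byte 1: 0xAA
After XOR with byte 0xAA: 0x00

Answer: 0x00 0x00 0x00 0x00 0x00 0x00 0x00 0x00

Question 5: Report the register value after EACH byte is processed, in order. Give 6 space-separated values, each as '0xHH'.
0x00 0xF8 0x34 0x6D 0xF5 0xFC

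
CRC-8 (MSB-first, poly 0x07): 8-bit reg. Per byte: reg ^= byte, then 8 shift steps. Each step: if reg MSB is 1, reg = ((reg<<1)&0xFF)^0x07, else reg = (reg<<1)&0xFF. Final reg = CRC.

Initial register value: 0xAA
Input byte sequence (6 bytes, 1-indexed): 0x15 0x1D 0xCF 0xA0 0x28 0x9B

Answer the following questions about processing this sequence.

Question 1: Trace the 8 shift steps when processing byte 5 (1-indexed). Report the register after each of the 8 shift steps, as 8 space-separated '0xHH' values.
Answer: 0x2C 0x58 0xB0 0x67 0xCE 0x9B 0x31 0x62

Derivation:
After byte 1 (0x15): reg=0x34
After byte 2 (0x1D): reg=0xDF
After byte 3 (0xCF): reg=0x70
After byte 4 (0xA0): reg=0x3E
Register before byte 5: 0x3E
After XOR with byte 0x28: 0x16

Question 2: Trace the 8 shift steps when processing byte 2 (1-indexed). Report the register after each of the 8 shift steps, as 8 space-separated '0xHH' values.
Answer: 0x52 0xA4 0x4F 0x9E 0x3B 0x76 0xEC 0xDF

Derivation:
After byte 1 (0x15): reg=0x34
Register before byte 2: 0x34
After XOR with byte 0x1D: 0x29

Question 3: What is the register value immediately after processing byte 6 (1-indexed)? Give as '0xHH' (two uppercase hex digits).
Answer: 0xE1

Derivation:
After byte 1 (0x15): reg=0x34
After byte 2 (0x1D): reg=0xDF
After byte 3 (0xCF): reg=0x70
After byte 4 (0xA0): reg=0x3E
After byte 5 (0x28): reg=0x62
After byte 6 (0x9B): reg=0xE1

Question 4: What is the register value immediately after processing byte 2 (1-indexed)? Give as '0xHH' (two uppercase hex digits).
Answer: 0xDF

Derivation:
After byte 1 (0x15): reg=0x34
After byte 2 (0x1D): reg=0xDF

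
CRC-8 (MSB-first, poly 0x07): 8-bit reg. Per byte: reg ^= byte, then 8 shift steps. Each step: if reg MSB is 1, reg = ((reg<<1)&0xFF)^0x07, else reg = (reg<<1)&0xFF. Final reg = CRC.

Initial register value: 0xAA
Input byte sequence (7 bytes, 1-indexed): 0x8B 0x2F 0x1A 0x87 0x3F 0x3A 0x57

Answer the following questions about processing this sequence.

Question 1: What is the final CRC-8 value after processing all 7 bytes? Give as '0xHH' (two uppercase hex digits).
After byte 1 (0x8B): reg=0xE7
After byte 2 (0x2F): reg=0x76
After byte 3 (0x1A): reg=0x03
After byte 4 (0x87): reg=0x95
After byte 5 (0x3F): reg=0x5F
After byte 6 (0x3A): reg=0x3C
After byte 7 (0x57): reg=0x16

Answer: 0x16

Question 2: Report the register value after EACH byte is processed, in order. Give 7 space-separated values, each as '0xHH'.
0xE7 0x76 0x03 0x95 0x5F 0x3C 0x16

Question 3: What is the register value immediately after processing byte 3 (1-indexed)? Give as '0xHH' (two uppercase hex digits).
Answer: 0x03

Derivation:
After byte 1 (0x8B): reg=0xE7
After byte 2 (0x2F): reg=0x76
After byte 3 (0x1A): reg=0x03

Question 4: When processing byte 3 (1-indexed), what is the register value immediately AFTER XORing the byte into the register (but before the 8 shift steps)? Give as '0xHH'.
Answer: 0x6C

Derivation:
Register before byte 3: 0x76
Byte 3: 0x1A
0x76 XOR 0x1A = 0x6C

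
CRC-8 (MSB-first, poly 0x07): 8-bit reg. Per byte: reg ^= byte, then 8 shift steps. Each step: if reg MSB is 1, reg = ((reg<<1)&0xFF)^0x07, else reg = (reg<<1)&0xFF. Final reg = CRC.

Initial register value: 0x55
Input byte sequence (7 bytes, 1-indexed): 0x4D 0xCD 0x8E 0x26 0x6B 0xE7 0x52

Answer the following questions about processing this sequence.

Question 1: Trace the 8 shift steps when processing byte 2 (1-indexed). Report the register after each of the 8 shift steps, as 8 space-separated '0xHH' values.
Answer: 0x0D 0x1A 0x34 0x68 0xD0 0xA7 0x49 0x92

Derivation:
After byte 1 (0x4D): reg=0x48
Register before byte 2: 0x48
After XOR with byte 0xCD: 0x85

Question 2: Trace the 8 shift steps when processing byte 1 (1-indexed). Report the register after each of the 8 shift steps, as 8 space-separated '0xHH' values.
Register before byte 1: 0x55
After XOR with byte 0x4D: 0x18

Answer: 0x30 0x60 0xC0 0x87 0x09 0x12 0x24 0x48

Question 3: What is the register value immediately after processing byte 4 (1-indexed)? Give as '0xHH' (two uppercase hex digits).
Answer: 0x59

Derivation:
After byte 1 (0x4D): reg=0x48
After byte 2 (0xCD): reg=0x92
After byte 3 (0x8E): reg=0x54
After byte 4 (0x26): reg=0x59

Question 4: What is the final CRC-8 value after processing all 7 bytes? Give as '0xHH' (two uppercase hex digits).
After byte 1 (0x4D): reg=0x48
After byte 2 (0xCD): reg=0x92
After byte 3 (0x8E): reg=0x54
After byte 4 (0x26): reg=0x59
After byte 5 (0x6B): reg=0x9E
After byte 6 (0xE7): reg=0x68
After byte 7 (0x52): reg=0xA6

Answer: 0xA6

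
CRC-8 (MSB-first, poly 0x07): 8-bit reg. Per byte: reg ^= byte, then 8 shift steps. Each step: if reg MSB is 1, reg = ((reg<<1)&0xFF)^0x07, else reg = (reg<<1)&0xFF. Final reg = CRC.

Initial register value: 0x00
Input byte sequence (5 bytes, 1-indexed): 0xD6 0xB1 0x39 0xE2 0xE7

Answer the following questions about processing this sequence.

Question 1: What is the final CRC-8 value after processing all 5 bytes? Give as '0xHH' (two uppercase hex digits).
After byte 1 (0xD6): reg=0x2C
After byte 2 (0xB1): reg=0xDA
After byte 3 (0x39): reg=0xA7
After byte 4 (0xE2): reg=0xDC
After byte 5 (0xE7): reg=0xA1

Answer: 0xA1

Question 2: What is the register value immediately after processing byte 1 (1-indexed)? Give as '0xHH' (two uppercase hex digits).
After byte 1 (0xD6): reg=0x2C

Answer: 0x2C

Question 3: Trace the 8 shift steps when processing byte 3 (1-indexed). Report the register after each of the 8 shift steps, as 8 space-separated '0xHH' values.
Answer: 0xC1 0x85 0x0D 0x1A 0x34 0x68 0xD0 0xA7

Derivation:
After byte 1 (0xD6): reg=0x2C
After byte 2 (0xB1): reg=0xDA
Register before byte 3: 0xDA
After XOR with byte 0x39: 0xE3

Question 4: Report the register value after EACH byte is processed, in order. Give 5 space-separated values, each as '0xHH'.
0x2C 0xDA 0xA7 0xDC 0xA1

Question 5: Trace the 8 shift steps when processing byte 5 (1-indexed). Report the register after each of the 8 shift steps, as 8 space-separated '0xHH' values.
Answer: 0x76 0xEC 0xDF 0xB9 0x75 0xEA 0xD3 0xA1

Derivation:
After byte 1 (0xD6): reg=0x2C
After byte 2 (0xB1): reg=0xDA
After byte 3 (0x39): reg=0xA7
After byte 4 (0xE2): reg=0xDC
Register before byte 5: 0xDC
After XOR with byte 0xE7: 0x3B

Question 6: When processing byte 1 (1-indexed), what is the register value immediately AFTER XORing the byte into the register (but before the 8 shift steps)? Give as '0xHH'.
Register before byte 1: 0x00
Byte 1: 0xD6
0x00 XOR 0xD6 = 0xD6

Answer: 0xD6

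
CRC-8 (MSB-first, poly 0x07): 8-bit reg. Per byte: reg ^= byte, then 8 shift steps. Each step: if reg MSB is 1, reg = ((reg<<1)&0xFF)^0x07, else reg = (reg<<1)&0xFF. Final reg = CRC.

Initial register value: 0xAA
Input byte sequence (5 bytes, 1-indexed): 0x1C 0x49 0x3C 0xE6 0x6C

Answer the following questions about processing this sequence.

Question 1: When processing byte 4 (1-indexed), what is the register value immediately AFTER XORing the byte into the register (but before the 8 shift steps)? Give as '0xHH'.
Register before byte 4: 0xC5
Byte 4: 0xE6
0xC5 XOR 0xE6 = 0x23

Answer: 0x23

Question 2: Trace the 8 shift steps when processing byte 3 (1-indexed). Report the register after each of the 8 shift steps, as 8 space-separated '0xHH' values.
After byte 1 (0x1C): reg=0x0B
After byte 2 (0x49): reg=0xC9
Register before byte 3: 0xC9
After XOR with byte 0x3C: 0xF5

Answer: 0xED 0xDD 0xBD 0x7D 0xFA 0xF3 0xE1 0xC5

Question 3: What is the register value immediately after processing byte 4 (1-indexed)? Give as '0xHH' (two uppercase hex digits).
Answer: 0xE9

Derivation:
After byte 1 (0x1C): reg=0x0B
After byte 2 (0x49): reg=0xC9
After byte 3 (0x3C): reg=0xC5
After byte 4 (0xE6): reg=0xE9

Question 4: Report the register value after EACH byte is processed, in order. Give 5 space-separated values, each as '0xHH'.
0x0B 0xC9 0xC5 0xE9 0x92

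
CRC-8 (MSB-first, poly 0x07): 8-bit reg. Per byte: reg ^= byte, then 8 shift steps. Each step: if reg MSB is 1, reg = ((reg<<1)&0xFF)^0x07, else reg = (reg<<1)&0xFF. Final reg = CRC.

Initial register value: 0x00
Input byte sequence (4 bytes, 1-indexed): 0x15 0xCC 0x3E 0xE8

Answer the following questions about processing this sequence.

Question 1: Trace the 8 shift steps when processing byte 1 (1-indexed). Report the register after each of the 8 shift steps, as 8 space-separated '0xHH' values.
Register before byte 1: 0x00
After XOR with byte 0x15: 0x15

Answer: 0x2A 0x54 0xA8 0x57 0xAE 0x5B 0xB6 0x6B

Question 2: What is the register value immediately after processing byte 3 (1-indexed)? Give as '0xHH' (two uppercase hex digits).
After byte 1 (0x15): reg=0x6B
After byte 2 (0xCC): reg=0x7C
After byte 3 (0x3E): reg=0xC9

Answer: 0xC9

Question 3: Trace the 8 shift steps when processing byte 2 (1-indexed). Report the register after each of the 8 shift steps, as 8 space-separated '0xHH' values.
After byte 1 (0x15): reg=0x6B
Register before byte 2: 0x6B
After XOR with byte 0xCC: 0xA7

Answer: 0x49 0x92 0x23 0x46 0x8C 0x1F 0x3E 0x7C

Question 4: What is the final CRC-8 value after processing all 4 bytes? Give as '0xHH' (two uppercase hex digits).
After byte 1 (0x15): reg=0x6B
After byte 2 (0xCC): reg=0x7C
After byte 3 (0x3E): reg=0xC9
After byte 4 (0xE8): reg=0xE7

Answer: 0xE7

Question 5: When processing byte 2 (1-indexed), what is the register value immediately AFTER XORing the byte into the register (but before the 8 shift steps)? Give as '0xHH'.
Register before byte 2: 0x6B
Byte 2: 0xCC
0x6B XOR 0xCC = 0xA7

Answer: 0xA7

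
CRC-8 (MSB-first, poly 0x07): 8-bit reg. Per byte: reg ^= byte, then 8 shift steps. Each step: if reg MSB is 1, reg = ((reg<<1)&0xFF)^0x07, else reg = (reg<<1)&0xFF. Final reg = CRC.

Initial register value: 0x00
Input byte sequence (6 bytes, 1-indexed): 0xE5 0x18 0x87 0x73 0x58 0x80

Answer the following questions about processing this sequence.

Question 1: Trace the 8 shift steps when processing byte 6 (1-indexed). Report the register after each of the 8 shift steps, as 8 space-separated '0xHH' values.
Answer: 0x1B 0x36 0x6C 0xD8 0xB7 0x69 0xD2 0xA3

Derivation:
After byte 1 (0xE5): reg=0xB5
After byte 2 (0x18): reg=0x4A
After byte 3 (0x87): reg=0x6D
After byte 4 (0x73): reg=0x5A
After byte 5 (0x58): reg=0x0E
Register before byte 6: 0x0E
After XOR with byte 0x80: 0x8E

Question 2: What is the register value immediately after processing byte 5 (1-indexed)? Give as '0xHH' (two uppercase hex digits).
Answer: 0x0E

Derivation:
After byte 1 (0xE5): reg=0xB5
After byte 2 (0x18): reg=0x4A
After byte 3 (0x87): reg=0x6D
After byte 4 (0x73): reg=0x5A
After byte 5 (0x58): reg=0x0E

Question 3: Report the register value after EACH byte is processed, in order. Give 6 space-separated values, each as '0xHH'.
0xB5 0x4A 0x6D 0x5A 0x0E 0xA3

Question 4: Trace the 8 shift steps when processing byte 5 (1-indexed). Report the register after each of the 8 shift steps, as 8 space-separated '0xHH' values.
Answer: 0x04 0x08 0x10 0x20 0x40 0x80 0x07 0x0E

Derivation:
After byte 1 (0xE5): reg=0xB5
After byte 2 (0x18): reg=0x4A
After byte 3 (0x87): reg=0x6D
After byte 4 (0x73): reg=0x5A
Register before byte 5: 0x5A
After XOR with byte 0x58: 0x02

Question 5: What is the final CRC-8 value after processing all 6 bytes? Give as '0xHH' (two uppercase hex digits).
After byte 1 (0xE5): reg=0xB5
After byte 2 (0x18): reg=0x4A
After byte 3 (0x87): reg=0x6D
After byte 4 (0x73): reg=0x5A
After byte 5 (0x58): reg=0x0E
After byte 6 (0x80): reg=0xA3

Answer: 0xA3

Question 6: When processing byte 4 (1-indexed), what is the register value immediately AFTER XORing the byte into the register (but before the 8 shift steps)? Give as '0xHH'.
Register before byte 4: 0x6D
Byte 4: 0x73
0x6D XOR 0x73 = 0x1E

Answer: 0x1E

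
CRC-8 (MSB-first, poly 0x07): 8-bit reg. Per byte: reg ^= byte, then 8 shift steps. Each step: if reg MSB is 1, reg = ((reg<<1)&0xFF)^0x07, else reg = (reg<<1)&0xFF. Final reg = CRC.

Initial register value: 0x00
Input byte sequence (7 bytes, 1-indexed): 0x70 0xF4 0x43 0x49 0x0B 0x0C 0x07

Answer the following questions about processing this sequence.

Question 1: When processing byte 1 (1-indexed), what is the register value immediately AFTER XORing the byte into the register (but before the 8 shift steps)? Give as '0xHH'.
Answer: 0x70

Derivation:
Register before byte 1: 0x00
Byte 1: 0x70
0x00 XOR 0x70 = 0x70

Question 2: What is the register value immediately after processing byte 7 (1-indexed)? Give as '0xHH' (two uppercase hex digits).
After byte 1 (0x70): reg=0x57
After byte 2 (0xF4): reg=0x60
After byte 3 (0x43): reg=0xE9
After byte 4 (0x49): reg=0x69
After byte 5 (0x0B): reg=0x29
After byte 6 (0x0C): reg=0xFB
After byte 7 (0x07): reg=0xFA

Answer: 0xFA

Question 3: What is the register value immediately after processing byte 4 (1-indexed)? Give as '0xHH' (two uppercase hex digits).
Answer: 0x69

Derivation:
After byte 1 (0x70): reg=0x57
After byte 2 (0xF4): reg=0x60
After byte 3 (0x43): reg=0xE9
After byte 4 (0x49): reg=0x69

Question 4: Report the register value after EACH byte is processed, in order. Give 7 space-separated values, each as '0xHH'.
0x57 0x60 0xE9 0x69 0x29 0xFB 0xFA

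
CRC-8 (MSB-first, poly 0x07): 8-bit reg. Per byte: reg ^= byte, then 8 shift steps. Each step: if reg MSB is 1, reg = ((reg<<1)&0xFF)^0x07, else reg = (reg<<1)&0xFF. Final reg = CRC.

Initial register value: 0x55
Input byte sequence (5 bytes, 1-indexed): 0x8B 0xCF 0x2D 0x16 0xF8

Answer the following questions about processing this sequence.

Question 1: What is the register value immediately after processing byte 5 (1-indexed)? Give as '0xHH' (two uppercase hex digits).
Answer: 0x5A

Derivation:
After byte 1 (0x8B): reg=0x14
After byte 2 (0xCF): reg=0x0F
After byte 3 (0x2D): reg=0xEE
After byte 4 (0x16): reg=0xE6
After byte 5 (0xF8): reg=0x5A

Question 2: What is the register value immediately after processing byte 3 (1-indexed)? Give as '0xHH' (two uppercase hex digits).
After byte 1 (0x8B): reg=0x14
After byte 2 (0xCF): reg=0x0F
After byte 3 (0x2D): reg=0xEE

Answer: 0xEE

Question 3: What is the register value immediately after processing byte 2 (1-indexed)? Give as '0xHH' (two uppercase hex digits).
After byte 1 (0x8B): reg=0x14
After byte 2 (0xCF): reg=0x0F

Answer: 0x0F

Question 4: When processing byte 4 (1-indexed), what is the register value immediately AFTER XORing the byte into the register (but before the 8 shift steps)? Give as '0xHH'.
Answer: 0xF8

Derivation:
Register before byte 4: 0xEE
Byte 4: 0x16
0xEE XOR 0x16 = 0xF8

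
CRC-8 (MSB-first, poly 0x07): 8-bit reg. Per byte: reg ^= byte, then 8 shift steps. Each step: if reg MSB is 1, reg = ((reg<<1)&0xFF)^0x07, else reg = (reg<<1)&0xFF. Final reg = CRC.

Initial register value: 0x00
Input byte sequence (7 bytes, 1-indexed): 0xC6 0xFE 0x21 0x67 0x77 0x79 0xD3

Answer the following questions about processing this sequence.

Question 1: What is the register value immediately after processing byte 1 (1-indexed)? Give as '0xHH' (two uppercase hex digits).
Answer: 0x5C

Derivation:
After byte 1 (0xC6): reg=0x5C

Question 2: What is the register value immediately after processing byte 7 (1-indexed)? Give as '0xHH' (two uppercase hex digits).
Answer: 0xED

Derivation:
After byte 1 (0xC6): reg=0x5C
After byte 2 (0xFE): reg=0x67
After byte 3 (0x21): reg=0xD5
After byte 4 (0x67): reg=0x17
After byte 5 (0x77): reg=0x27
After byte 6 (0x79): reg=0x9D
After byte 7 (0xD3): reg=0xED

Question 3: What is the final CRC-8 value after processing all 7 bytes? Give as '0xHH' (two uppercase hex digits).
Answer: 0xED

Derivation:
After byte 1 (0xC6): reg=0x5C
After byte 2 (0xFE): reg=0x67
After byte 3 (0x21): reg=0xD5
After byte 4 (0x67): reg=0x17
After byte 5 (0x77): reg=0x27
After byte 6 (0x79): reg=0x9D
After byte 7 (0xD3): reg=0xED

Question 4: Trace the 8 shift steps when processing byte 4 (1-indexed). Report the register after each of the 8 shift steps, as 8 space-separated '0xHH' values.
Answer: 0x63 0xC6 0x8B 0x11 0x22 0x44 0x88 0x17

Derivation:
After byte 1 (0xC6): reg=0x5C
After byte 2 (0xFE): reg=0x67
After byte 3 (0x21): reg=0xD5
Register before byte 4: 0xD5
After XOR with byte 0x67: 0xB2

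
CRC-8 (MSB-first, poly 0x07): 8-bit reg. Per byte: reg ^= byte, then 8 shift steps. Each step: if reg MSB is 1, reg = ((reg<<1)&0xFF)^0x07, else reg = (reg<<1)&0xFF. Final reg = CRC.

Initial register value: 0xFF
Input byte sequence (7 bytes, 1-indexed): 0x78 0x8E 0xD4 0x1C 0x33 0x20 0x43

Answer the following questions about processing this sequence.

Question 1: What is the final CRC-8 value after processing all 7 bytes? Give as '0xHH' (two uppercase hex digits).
After byte 1 (0x78): reg=0x9C
After byte 2 (0x8E): reg=0x7E
After byte 3 (0xD4): reg=0x5F
After byte 4 (0x1C): reg=0xCE
After byte 5 (0x33): reg=0xFD
After byte 6 (0x20): reg=0x1D
After byte 7 (0x43): reg=0x9D

Answer: 0x9D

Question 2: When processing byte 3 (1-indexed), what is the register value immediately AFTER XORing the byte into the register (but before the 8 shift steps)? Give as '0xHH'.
Answer: 0xAA

Derivation:
Register before byte 3: 0x7E
Byte 3: 0xD4
0x7E XOR 0xD4 = 0xAA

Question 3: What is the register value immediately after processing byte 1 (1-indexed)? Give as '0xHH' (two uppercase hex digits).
Answer: 0x9C

Derivation:
After byte 1 (0x78): reg=0x9C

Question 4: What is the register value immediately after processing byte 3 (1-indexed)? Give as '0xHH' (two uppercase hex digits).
Answer: 0x5F

Derivation:
After byte 1 (0x78): reg=0x9C
After byte 2 (0x8E): reg=0x7E
After byte 3 (0xD4): reg=0x5F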